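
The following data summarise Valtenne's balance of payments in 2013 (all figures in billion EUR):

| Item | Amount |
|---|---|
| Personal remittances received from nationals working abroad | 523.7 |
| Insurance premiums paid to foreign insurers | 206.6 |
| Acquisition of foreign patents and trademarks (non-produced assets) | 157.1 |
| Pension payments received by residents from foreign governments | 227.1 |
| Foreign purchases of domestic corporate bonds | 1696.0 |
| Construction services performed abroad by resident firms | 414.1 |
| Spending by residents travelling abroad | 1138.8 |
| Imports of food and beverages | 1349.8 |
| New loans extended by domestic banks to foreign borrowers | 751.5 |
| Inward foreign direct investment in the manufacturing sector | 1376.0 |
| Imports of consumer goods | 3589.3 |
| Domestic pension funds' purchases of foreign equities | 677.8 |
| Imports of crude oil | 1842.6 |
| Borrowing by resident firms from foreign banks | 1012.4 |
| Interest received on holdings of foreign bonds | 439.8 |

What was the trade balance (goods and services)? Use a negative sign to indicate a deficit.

Goods: -3589.3 - 1842.6 - 1349.8 = -6781.7
Services: -1138.8 - 206.6 + 414.1 = -931.3
Trade balance = -6781.7 + (-931.3) = -7713.0
(Excluded from the trade balance — secondary income: personal remittances received from nationals working abroad 523.7, pension payments received by residents from foreign governments 227.1; capital account: acquisition of foreign patents and trademarks (non-produced assets) 157.1; financial account: foreign purchases of domestic corporate bonds 1696.0, new loans extended by domestic banks to foreign borrowers 751.5, inward foreign direct investment in the manufacturing sector 1376.0, domestic pension funds' purchases of foreign equities 677.8, borrowing by resident firms from foreign banks 1012.4; primary income: interest received on holdings of foreign bonds 439.8.)

-7713.0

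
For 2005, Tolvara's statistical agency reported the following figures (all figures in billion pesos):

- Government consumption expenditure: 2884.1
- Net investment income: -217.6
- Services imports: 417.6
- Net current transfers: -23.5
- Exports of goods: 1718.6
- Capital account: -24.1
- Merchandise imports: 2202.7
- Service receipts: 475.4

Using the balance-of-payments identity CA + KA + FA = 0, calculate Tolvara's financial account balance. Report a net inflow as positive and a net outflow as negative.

691.5

Goods balance = 1718.6 - 2202.7 = -484.1
Services balance = 475.4 - 417.6 = 57.8
Trade balance (goods + services) = -484.1 + 57.8 = -426.3
Net primary income = -217.6
Net secondary income = -23.5
Current account = -426.3 + (-217.6) + (-23.5) = -667.4
Financial account = -(-667.4 + (-24.1)) = 691.5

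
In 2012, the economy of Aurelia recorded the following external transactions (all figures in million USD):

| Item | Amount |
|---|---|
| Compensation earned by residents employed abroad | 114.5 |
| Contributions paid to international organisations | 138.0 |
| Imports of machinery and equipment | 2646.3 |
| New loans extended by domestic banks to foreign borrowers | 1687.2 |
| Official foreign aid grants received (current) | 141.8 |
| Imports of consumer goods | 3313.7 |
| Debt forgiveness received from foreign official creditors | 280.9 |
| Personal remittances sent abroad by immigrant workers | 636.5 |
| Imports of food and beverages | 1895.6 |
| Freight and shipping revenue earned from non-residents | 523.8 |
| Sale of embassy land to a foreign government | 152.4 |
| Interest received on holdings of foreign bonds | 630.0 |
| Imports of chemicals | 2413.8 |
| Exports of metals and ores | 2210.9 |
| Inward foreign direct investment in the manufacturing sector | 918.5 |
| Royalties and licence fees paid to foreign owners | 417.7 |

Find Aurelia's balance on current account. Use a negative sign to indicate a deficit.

-7840.6

Goods: -1895.6 - 3313.7 - 2413.8 + 2210.9 - 2646.3 = -8058.5
Services: 523.8 - 417.7 = 106.1
Primary income: 630.0 + 114.5 = 744.5
Secondary income: 141.8 - 636.5 - 138.0 = -632.7
Current account = (-8058.5) + 106.1 + 744.5 + (-632.7) = -7840.6
(Excluded from the current account — financial account: new loans extended by domestic banks to foreign borrowers 1687.2, inward foreign direct investment in the manufacturing sector 918.5; capital account: debt forgiveness received from foreign official creditors 280.9, sale of embassy land to a foreign government 152.4.)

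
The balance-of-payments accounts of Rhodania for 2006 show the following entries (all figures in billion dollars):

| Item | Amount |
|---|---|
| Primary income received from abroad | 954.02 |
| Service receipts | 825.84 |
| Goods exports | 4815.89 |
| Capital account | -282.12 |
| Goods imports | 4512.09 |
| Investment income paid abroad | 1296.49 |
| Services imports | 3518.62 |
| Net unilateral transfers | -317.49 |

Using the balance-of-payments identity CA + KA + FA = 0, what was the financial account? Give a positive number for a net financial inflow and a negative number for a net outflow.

3331.06

Goods balance = 4815.89 - 4512.09 = 303.80
Services balance = 825.84 - 3518.62 = -2692.78
Trade balance (goods + services) = 303.80 + (-2692.78) = -2388.98
Net primary income = 954.02 - 1296.49 = -342.47
Net secondary income = -317.49
Current account = -2388.98 + (-342.47) + (-317.49) = -3048.94
Financial account = -(-3048.94 + (-282.12)) = 3331.06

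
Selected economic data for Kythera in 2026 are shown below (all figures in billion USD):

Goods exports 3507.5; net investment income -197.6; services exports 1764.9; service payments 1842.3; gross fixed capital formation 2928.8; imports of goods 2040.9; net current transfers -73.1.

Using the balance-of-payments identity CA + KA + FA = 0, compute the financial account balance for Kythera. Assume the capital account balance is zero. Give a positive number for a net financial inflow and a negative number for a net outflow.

Goods balance = 3507.5 - 2040.9 = 1466.6
Services balance = 1764.9 - 1842.3 = -77.4
Trade balance (goods + services) = 1466.6 + (-77.4) = 1389.2
Net primary income = -197.6
Net secondary income = -73.1
Current account = 1389.2 + (-197.6) + (-73.1) = 1118.5
Financial account = -(1118.5) = -1118.5

-1118.5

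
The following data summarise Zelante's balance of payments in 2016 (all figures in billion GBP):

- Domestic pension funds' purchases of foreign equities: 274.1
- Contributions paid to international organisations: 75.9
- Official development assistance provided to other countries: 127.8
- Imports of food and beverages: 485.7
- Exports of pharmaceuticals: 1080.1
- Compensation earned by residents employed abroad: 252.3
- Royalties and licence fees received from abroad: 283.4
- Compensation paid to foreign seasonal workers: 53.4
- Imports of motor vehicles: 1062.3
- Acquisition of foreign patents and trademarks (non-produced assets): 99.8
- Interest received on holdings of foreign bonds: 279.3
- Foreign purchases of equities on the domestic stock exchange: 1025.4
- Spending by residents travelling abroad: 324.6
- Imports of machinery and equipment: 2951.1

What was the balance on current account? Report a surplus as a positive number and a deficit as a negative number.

Goods: -2951.1 - 485.7 + 1080.1 - 1062.3 = -3419.0
Services: -324.6 + 283.4 = -41.2
Primary income: 252.3 - 53.4 + 279.3 = 478.2
Secondary income: -75.9 - 127.8 = -203.7
Current account = (-3419.0) + (-41.2) + 478.2 + (-203.7) = -3185.7
(Excluded from the current account — financial account: domestic pension funds' purchases of foreign equities 274.1, foreign purchases of equities on the domestic stock exchange 1025.4; capital account: acquisition of foreign patents and trademarks (non-produced assets) 99.8.)

-3185.7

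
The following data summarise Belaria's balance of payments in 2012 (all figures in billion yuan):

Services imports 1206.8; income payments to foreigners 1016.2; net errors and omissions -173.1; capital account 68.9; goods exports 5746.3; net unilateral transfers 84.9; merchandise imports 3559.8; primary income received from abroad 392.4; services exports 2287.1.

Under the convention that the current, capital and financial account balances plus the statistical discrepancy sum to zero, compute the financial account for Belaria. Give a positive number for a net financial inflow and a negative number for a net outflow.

Goods balance = 5746.3 - 3559.8 = 2186.5
Services balance = 2287.1 - 1206.8 = 1080.3
Trade balance (goods + services) = 2186.5 + 1080.3 = 3266.8
Net primary income = 392.4 - 1016.2 = -623.8
Net secondary income = 84.9
Current account = 3266.8 + (-623.8) + 84.9 = 2727.9
Financial account = -(2727.9 + 68.9 + (-173.1)) = -2623.7

-2623.7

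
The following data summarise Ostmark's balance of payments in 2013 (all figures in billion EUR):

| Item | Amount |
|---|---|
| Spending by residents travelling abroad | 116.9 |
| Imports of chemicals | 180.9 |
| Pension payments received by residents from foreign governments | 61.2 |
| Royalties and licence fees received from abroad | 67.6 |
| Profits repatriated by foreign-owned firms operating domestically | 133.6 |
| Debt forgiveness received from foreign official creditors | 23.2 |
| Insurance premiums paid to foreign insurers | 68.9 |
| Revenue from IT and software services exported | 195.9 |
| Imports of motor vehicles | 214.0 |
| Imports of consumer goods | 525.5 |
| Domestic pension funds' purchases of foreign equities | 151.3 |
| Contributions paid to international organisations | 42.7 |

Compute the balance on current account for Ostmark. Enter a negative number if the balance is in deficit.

Goods: -180.9 - 525.5 - 214.0 = -920.4
Services: 67.6 - 116.9 + 195.9 - 68.9 = 77.7
Primary income: -133.6
Secondary income: -42.7 + 61.2 = 18.5
Current account = (-920.4) + 77.7 + (-133.6) + 18.5 = -957.8
(Excluded from the current account — capital account: debt forgiveness received from foreign official creditors 23.2; financial account: domestic pension funds' purchases of foreign equities 151.3.)

-957.8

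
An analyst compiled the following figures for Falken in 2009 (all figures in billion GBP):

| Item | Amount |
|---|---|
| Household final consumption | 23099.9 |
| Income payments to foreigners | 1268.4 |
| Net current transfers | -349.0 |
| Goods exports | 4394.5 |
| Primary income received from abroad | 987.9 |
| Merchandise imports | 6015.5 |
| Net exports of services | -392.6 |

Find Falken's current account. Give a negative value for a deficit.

-2643.1

Goods balance = 4394.5 - 6015.5 = -1621.0
Services balance = -392.6
Trade balance (goods + services) = -1621.0 + (-392.6) = -2013.6
Net primary income = 987.9 - 1268.4 = -280.5
Net secondary income = -349.0
Current account = -2013.6 + (-280.5) + (-349.0) = -2643.1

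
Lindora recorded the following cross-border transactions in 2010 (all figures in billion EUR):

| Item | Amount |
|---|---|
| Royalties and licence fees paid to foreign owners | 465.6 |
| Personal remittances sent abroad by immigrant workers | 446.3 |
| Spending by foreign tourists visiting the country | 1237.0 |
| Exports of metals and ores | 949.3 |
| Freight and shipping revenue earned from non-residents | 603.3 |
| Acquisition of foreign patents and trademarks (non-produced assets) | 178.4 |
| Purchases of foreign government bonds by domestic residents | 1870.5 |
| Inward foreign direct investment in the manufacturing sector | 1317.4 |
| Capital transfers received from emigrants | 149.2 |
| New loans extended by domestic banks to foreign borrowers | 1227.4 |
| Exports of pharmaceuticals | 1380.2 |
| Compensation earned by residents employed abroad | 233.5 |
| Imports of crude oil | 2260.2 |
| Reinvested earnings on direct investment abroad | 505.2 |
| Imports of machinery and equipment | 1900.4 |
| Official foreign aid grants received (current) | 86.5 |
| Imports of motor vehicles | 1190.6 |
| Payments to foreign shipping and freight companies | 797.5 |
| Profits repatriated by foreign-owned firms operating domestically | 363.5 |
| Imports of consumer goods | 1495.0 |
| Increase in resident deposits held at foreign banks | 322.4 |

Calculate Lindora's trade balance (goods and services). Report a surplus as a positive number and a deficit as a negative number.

Goods: -2260.2 + 949.3 - 1900.4 - 1190.6 - 1495.0 + 1380.2 = -4516.7
Services: 1237.0 + 603.3 - 797.5 - 465.6 = 577.2
Trade balance = -4516.7 + 577.2 = -3939.5
(Excluded from the trade balance — secondary income: personal remittances sent abroad by immigrant workers 446.3, official foreign aid grants received (current) 86.5; capital account: acquisition of foreign patents and trademarks (non-produced assets) 178.4, capital transfers received from emigrants 149.2; financial account: purchases of foreign government bonds by domestic residents 1870.5, inward foreign direct investment in the manufacturing sector 1317.4, new loans extended by domestic banks to foreign borrowers 1227.4, increase in resident deposits held at foreign banks 322.4; primary income: compensation earned by residents employed abroad 233.5, reinvested earnings on direct investment abroad 505.2, profits repatriated by foreign-owned firms operating domestically 363.5.)

-3939.5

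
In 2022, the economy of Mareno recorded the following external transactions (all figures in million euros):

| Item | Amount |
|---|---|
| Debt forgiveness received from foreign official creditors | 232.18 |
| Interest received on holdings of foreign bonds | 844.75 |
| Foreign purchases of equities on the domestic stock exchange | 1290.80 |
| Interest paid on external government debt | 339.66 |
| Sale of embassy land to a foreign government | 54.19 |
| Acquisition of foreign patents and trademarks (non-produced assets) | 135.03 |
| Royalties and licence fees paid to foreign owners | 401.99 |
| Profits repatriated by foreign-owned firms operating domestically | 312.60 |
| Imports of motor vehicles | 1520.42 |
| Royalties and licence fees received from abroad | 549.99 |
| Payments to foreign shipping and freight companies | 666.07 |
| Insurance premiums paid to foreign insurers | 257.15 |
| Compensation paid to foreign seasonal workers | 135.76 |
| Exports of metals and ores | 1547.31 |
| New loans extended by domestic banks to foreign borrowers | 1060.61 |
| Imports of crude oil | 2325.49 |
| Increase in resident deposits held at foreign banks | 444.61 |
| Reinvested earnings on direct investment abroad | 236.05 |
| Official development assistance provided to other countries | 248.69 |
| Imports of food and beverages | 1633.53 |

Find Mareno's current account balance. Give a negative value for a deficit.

-4663.26

Goods: 1547.31 - 1520.42 - 1633.53 - 2325.49 = -3932.13
Services: 549.99 - 666.07 - 257.15 - 401.99 = -775.22
Primary income: 844.75 - 339.66 - 312.60 + 236.05 - 135.76 = 292.78
Secondary income: -248.69
Current account = (-3932.13) + (-775.22) + 292.78 + (-248.69) = -4663.26
(Excluded from the current account — capital account: debt forgiveness received from foreign official creditors 232.18, sale of embassy land to a foreign government 54.19, acquisition of foreign patents and trademarks (non-produced assets) 135.03; financial account: foreign purchases of equities on the domestic stock exchange 1290.80, new loans extended by domestic banks to foreign borrowers 1060.61, increase in resident deposits held at foreign banks 444.61.)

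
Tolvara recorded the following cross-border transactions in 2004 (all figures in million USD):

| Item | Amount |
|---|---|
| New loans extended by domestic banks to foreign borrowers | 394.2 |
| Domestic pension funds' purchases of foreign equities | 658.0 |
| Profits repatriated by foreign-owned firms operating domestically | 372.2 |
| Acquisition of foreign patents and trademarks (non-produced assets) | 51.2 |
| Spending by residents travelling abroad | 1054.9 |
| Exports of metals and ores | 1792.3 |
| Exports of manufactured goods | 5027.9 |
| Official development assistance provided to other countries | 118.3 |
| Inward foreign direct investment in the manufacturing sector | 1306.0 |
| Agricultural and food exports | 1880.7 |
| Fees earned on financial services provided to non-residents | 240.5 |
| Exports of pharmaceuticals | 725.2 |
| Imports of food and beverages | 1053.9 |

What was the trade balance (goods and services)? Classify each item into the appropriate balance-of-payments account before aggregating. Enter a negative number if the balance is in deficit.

7557.8

Goods: 725.2 + 5027.9 + 1880.7 + 1792.3 - 1053.9 = 8372.2
Services: -1054.9 + 240.5 = -814.4
Trade balance = 8372.2 + (-814.4) = 7557.8
(Excluded from the trade balance — financial account: new loans extended by domestic banks to foreign borrowers 394.2, domestic pension funds' purchases of foreign equities 658.0, inward foreign direct investment in the manufacturing sector 1306.0; primary income: profits repatriated by foreign-owned firms operating domestically 372.2; capital account: acquisition of foreign patents and trademarks (non-produced assets) 51.2; secondary income: official development assistance provided to other countries 118.3.)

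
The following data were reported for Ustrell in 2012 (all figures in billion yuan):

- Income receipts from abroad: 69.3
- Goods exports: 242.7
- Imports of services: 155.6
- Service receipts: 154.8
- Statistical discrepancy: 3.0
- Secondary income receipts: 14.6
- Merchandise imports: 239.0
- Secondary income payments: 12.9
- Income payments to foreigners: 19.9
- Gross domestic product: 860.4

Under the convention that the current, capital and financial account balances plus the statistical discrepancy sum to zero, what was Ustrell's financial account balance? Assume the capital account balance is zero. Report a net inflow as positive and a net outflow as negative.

-57.0

Goods balance = 242.7 - 239.0 = 3.7
Services balance = 154.8 - 155.6 = -0.8
Trade balance (goods + services) = 3.7 + (-0.8) = 2.9
Net primary income = 69.3 - 19.9 = 49.4
Net secondary income = 14.6 - 12.9 = 1.7
Current account = 2.9 + 49.4 + 1.7 = 54.0
Financial account = -(54.0 + 3.0) = -57.0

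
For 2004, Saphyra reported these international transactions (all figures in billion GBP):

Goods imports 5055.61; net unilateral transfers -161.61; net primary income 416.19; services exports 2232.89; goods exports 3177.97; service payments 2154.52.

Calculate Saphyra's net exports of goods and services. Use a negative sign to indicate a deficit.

-1799.27

Goods balance = 3177.97 - 5055.61 = -1877.64
Services balance = 2232.89 - 2154.52 = 78.37
Trade balance (goods + services) = -1877.64 + 78.37 = -1799.27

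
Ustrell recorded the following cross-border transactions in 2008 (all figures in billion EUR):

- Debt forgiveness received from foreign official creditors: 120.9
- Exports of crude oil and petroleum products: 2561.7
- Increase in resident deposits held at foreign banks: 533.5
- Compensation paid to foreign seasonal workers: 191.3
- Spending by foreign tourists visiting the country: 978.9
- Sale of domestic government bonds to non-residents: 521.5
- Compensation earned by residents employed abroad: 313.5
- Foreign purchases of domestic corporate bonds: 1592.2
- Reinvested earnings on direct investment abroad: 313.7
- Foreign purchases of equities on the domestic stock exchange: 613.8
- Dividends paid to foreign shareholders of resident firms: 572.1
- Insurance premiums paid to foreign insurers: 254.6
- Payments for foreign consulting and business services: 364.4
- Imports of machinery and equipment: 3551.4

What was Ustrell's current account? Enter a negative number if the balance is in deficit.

-766.0

Goods: -3551.4 + 2561.7 = -989.7
Services: -364.4 + 978.9 - 254.6 = 359.9
Primary income: 313.7 + 313.5 - 191.3 - 572.1 = -136.2
Current account = (-989.7) + 359.9 + (-136.2) = -766.0
(Excluded from the current account — capital account: debt forgiveness received from foreign official creditors 120.9; financial account: increase in resident deposits held at foreign banks 533.5, sale of domestic government bonds to non-residents 521.5, foreign purchases of domestic corporate bonds 1592.2, foreign purchases of equities on the domestic stock exchange 613.8.)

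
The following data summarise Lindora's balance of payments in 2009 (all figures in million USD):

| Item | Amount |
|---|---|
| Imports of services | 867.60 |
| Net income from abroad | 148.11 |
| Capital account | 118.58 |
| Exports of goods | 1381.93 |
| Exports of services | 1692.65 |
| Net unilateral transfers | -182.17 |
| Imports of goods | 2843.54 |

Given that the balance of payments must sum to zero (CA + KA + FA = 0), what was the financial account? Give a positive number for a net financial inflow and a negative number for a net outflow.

552.04

Goods balance = 1381.93 - 2843.54 = -1461.61
Services balance = 1692.65 - 867.60 = 825.05
Trade balance (goods + services) = -1461.61 + 825.05 = -636.56
Net primary income = 148.11
Net secondary income = -182.17
Current account = -636.56 + 148.11 + (-182.17) = -670.62
Financial account = -(-670.62 + 118.58) = 552.04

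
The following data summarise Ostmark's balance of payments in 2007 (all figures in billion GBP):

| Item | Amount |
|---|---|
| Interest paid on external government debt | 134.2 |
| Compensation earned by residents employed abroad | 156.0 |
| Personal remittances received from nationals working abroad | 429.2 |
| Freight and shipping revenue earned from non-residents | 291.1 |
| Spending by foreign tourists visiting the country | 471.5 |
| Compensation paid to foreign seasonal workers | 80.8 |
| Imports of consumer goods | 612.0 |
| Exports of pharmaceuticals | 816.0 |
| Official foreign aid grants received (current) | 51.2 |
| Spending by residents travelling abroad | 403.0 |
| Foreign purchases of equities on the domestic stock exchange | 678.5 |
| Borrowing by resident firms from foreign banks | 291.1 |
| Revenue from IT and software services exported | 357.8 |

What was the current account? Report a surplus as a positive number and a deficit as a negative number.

Goods: -612.0 + 816.0 = 204.0
Services: 471.5 - 403.0 + 291.1 + 357.8 = 717.4
Primary income: -80.8 - 134.2 + 156.0 = -59.0
Secondary income: 429.2 + 51.2 = 480.4
Current account = 204.0 + 717.4 + (-59.0) + 480.4 = 1342.8
(Excluded from the current account — financial account: foreign purchases of equities on the domestic stock exchange 678.5, borrowing by resident firms from foreign banks 291.1.)

1342.8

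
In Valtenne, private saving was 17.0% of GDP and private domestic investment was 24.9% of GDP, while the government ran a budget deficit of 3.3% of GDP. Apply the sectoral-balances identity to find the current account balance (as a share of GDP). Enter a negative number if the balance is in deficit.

-11.2

By the sectoral-balances identity, CA = (S_private - I) + (T - G).
Private balance = 17.0 - 24.9 = -7.9
Government balance (T - G) = -3.3
CA = -7.9 + (-3.3) = -11.2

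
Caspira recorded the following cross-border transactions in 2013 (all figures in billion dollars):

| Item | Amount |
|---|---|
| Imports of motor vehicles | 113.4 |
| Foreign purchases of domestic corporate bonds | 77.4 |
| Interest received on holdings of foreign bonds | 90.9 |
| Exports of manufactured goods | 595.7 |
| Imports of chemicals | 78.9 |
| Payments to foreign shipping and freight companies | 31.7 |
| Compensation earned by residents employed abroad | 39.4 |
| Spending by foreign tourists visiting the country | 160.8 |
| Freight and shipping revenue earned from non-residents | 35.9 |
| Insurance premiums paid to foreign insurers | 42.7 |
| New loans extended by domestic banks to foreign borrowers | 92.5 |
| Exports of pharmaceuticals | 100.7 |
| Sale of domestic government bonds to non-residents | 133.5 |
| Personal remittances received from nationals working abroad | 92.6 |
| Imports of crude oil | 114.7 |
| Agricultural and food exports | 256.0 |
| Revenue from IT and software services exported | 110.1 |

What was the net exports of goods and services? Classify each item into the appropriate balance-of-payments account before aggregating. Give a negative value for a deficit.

Goods: 256.0 + 595.7 - 78.9 - 113.4 + 100.7 - 114.7 = 645.4
Services: 110.1 + 35.9 - 31.7 + 160.8 - 42.7 = 232.4
Trade balance = 645.4 + 232.4 = 877.8
(Excluded from the trade balance — financial account: foreign purchases of domestic corporate bonds 77.4, new loans extended by domestic banks to foreign borrowers 92.5, sale of domestic government bonds to non-residents 133.5; primary income: interest received on holdings of foreign bonds 90.9, compensation earned by residents employed abroad 39.4; secondary income: personal remittances received from nationals working abroad 92.6.)

877.8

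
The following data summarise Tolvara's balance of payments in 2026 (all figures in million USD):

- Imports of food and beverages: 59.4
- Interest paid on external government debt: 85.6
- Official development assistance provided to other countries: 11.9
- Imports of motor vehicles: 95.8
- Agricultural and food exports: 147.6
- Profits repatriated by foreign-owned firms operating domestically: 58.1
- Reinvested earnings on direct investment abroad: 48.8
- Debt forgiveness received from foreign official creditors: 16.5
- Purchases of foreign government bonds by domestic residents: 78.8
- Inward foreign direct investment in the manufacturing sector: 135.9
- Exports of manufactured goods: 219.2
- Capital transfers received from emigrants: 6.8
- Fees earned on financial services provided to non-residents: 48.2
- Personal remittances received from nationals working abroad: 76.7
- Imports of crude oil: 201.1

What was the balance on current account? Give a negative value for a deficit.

28.6

Goods: 219.2 + 147.6 - 59.4 - 95.8 - 201.1 = 10.5
Services: 48.2
Primary income: 48.8 - 85.6 - 58.1 = -94.9
Secondary income: 76.7 - 11.9 = 64.8
Current account = 10.5 + 48.2 + (-94.9) + 64.8 = 28.6
(Excluded from the current account — capital account: debt forgiveness received from foreign official creditors 16.5, capital transfers received from emigrants 6.8; financial account: purchases of foreign government bonds by domestic residents 78.8, inward foreign direct investment in the manufacturing sector 135.9.)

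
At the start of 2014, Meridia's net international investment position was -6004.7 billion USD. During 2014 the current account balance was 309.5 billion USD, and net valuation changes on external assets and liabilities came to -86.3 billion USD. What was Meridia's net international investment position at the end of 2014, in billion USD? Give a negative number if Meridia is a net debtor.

-5781.5

Change in NIIP = current account + net valuation change = 309.5 + (-86.3) = 223.2
End-of-year NIIP = -6004.7 + 223.2 = -5781.5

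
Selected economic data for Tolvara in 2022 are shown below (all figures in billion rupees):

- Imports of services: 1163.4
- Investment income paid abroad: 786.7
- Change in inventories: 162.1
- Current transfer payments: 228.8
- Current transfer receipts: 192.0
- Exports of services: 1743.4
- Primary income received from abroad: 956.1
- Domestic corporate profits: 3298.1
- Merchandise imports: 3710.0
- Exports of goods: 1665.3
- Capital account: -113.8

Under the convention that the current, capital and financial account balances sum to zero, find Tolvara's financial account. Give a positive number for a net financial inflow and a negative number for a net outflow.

Goods balance = 1665.3 - 3710.0 = -2044.7
Services balance = 1743.4 - 1163.4 = 580.0
Trade balance (goods + services) = -2044.7 + 580.0 = -1464.7
Net primary income = 956.1 - 786.7 = 169.4
Net secondary income = 192.0 - 228.8 = -36.8
Current account = -1464.7 + 169.4 + (-36.8) = -1332.1
Financial account = -(-1332.1 + (-113.8)) = 1445.9

1445.9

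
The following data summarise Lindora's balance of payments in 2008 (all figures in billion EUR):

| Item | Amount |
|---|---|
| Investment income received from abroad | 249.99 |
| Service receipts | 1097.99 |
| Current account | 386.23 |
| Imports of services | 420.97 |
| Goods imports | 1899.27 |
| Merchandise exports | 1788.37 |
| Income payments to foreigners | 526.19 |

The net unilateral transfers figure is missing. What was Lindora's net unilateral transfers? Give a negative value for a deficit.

96.31

Current account = goods balance + services balance + net primary income + net secondary income
Sum of the known components = 289.92
Net unilateral transfers = CA - (known components) = 386.23 - 289.92 = 96.31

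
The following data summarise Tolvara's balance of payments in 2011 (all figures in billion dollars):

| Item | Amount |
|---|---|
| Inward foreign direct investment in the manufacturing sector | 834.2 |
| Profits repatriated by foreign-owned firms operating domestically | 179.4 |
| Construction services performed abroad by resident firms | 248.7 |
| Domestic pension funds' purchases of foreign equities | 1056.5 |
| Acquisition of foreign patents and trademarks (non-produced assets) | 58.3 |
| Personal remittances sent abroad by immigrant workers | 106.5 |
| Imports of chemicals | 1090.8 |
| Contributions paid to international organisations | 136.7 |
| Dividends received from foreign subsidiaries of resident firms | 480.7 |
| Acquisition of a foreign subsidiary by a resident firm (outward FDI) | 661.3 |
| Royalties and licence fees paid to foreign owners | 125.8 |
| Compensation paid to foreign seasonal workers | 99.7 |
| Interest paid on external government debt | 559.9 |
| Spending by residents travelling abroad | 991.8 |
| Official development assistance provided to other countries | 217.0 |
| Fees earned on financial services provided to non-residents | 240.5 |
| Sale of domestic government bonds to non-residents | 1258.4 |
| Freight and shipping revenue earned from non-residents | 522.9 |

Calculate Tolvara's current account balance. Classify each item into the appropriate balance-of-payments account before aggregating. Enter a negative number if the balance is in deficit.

-2014.8

Goods: -1090.8
Services: 248.7 - 991.8 + 240.5 + 522.9 - 125.8 = -105.5
Primary income: -559.9 + 480.7 - 179.4 - 99.7 = -358.3
Secondary income: -136.7 - 217.0 - 106.5 = -460.2
Current account = (-1090.8) + (-105.5) + (-358.3) + (-460.2) = -2014.8
(Excluded from the current account — financial account: inward foreign direct investment in the manufacturing sector 834.2, domestic pension funds' purchases of foreign equities 1056.5, acquisition of a foreign subsidiary by a resident firm (outward FDI) 661.3, sale of domestic government bonds to non-residents 1258.4; capital account: acquisition of foreign patents and trademarks (non-produced assets) 58.3.)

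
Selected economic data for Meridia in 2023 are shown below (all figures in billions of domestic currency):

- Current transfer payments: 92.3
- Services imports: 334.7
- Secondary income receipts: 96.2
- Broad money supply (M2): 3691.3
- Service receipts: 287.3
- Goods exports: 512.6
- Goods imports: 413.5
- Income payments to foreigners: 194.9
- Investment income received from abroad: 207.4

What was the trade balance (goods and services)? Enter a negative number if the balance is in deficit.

Goods balance = 512.6 - 413.5 = 99.1
Services balance = 287.3 - 334.7 = -47.4
Trade balance (goods + services) = 99.1 + (-47.4) = 51.7

51.7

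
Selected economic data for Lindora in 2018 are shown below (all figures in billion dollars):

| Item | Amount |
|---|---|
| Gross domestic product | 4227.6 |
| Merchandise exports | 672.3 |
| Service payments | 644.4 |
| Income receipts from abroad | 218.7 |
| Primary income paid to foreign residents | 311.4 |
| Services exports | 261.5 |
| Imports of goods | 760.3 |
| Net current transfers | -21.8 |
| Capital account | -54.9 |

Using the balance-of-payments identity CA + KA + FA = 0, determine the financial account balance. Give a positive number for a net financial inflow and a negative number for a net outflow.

640.3

Goods balance = 672.3 - 760.3 = -88.0
Services balance = 261.5 - 644.4 = -382.9
Trade balance (goods + services) = -88.0 + (-382.9) = -470.9
Net primary income = 218.7 - 311.4 = -92.7
Net secondary income = -21.8
Current account = -470.9 + (-92.7) + (-21.8) = -585.4
Financial account = -(-585.4 + (-54.9)) = 640.3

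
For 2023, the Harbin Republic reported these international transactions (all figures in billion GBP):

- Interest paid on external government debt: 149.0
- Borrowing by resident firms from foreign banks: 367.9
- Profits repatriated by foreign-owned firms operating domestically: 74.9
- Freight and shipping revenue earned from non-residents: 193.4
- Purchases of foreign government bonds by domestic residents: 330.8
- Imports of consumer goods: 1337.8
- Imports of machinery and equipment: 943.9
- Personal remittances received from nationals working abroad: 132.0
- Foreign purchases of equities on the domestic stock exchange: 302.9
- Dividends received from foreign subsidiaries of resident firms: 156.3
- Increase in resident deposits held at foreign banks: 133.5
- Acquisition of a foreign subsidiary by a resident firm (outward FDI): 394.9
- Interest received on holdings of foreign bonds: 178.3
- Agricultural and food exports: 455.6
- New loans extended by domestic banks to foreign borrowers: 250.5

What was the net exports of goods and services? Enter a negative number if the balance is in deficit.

Goods: -1337.8 + 455.6 - 943.9 = -1826.1
Services: 193.4
Trade balance = -1826.1 + 193.4 = -1632.7
(Excluded from the trade balance — primary income: interest paid on external government debt 149.0, profits repatriated by foreign-owned firms operating domestically 74.9, dividends received from foreign subsidiaries of resident firms 156.3, interest received on holdings of foreign bonds 178.3; financial account: borrowing by resident firms from foreign banks 367.9, purchases of foreign government bonds by domestic residents 330.8, foreign purchases of equities on the domestic stock exchange 302.9, increase in resident deposits held at foreign banks 133.5, acquisition of a foreign subsidiary by a resident firm (outward FDI) 394.9, new loans extended by domestic banks to foreign borrowers 250.5; secondary income: personal remittances received from nationals working abroad 132.0.)

-1632.7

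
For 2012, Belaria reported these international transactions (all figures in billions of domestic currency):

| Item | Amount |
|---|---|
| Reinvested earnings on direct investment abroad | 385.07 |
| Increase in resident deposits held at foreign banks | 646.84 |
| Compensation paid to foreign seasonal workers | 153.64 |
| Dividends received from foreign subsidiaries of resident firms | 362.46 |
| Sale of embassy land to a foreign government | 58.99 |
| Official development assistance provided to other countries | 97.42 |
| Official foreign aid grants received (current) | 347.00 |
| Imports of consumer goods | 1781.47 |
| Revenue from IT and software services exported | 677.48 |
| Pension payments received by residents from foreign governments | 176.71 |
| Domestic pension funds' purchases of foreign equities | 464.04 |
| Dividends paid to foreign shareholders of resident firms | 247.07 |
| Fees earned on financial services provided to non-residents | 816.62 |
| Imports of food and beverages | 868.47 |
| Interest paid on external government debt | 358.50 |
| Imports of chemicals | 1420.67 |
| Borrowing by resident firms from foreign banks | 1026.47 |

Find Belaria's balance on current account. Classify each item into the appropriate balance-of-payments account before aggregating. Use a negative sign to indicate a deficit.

Goods: -1781.47 - 868.47 - 1420.67 = -4070.61
Services: 677.48 + 816.62 = 1494.10
Primary income: -358.50 - 153.64 + 362.46 - 247.07 + 385.07 = -11.68
Secondary income: 347.00 + 176.71 - 97.42 = 426.29
Current account = (-4070.61) + 1494.10 + (-11.68) + 426.29 = -2161.90
(Excluded from the current account — financial account: increase in resident deposits held at foreign banks 646.84, domestic pension funds' purchases of foreign equities 464.04, borrowing by resident firms from foreign banks 1026.47; capital account: sale of embassy land to a foreign government 58.99.)

-2161.90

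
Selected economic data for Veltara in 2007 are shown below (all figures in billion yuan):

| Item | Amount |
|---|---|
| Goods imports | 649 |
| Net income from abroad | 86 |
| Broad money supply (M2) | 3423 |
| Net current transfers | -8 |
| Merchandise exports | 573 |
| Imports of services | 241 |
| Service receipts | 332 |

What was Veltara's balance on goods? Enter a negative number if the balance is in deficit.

-76

Goods balance = 573 - 649 = -76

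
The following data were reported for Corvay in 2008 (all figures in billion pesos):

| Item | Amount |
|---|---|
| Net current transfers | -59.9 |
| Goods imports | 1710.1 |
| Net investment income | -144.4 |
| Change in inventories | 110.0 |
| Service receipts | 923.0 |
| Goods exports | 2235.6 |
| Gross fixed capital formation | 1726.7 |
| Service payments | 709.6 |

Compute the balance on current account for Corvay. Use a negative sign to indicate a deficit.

Goods balance = 2235.6 - 1710.1 = 525.5
Services balance = 923.0 - 709.6 = 213.4
Trade balance (goods + services) = 525.5 + 213.4 = 738.9
Net primary income = -144.4
Net secondary income = -59.9
Current account = 738.9 + (-144.4) + (-59.9) = 534.6

534.6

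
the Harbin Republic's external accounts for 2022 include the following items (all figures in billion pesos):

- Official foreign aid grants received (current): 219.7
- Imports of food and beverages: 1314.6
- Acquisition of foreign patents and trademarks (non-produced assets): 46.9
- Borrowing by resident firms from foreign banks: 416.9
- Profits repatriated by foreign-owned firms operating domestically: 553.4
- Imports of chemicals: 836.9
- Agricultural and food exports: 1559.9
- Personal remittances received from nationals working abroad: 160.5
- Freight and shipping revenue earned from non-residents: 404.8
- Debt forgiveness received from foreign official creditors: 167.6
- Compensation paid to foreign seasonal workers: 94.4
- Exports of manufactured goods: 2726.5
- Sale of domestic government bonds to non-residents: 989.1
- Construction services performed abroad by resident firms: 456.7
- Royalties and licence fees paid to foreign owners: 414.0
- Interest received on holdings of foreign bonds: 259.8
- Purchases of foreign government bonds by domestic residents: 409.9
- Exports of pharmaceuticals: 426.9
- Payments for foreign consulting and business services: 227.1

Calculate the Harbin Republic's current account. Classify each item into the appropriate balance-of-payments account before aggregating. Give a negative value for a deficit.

Goods: -836.9 + 1559.9 + 2726.5 + 426.9 - 1314.6 = 2561.8
Services: 456.7 + 404.8 - 414.0 - 227.1 = 220.4
Primary income: -553.4 - 94.4 + 259.8 = -388.0
Secondary income: 219.7 + 160.5 = 380.2
Current account = 2561.8 + 220.4 + (-388.0) + 380.2 = 2774.4
(Excluded from the current account — capital account: acquisition of foreign patents and trademarks (non-produced assets) 46.9, debt forgiveness received from foreign official creditors 167.6; financial account: borrowing by resident firms from foreign banks 416.9, sale of domestic government bonds to non-residents 989.1, purchases of foreign government bonds by domestic residents 409.9.)

2774.4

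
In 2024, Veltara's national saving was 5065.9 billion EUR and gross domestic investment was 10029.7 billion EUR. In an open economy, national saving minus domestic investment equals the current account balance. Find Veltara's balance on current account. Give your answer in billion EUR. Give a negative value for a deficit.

CA = S - I = 5065.9 - 10029.7 = -4963.8

-4963.8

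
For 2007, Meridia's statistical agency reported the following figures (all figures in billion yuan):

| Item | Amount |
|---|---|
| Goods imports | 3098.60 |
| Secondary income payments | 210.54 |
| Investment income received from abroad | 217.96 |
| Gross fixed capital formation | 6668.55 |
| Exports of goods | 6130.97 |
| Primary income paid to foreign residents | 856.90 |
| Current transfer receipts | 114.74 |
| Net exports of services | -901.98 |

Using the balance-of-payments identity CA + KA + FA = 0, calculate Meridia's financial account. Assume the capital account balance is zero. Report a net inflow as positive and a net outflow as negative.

-1395.65

Goods balance = 6130.97 - 3098.60 = 3032.37
Services balance = -901.98
Trade balance (goods + services) = 3032.37 + (-901.98) = 2130.39
Net primary income = 217.96 - 856.90 = -638.94
Net secondary income = 114.74 - 210.54 = -95.80
Current account = 2130.39 + (-638.94) + (-95.80) = 1395.65
Financial account = -(1395.65) = -1395.65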